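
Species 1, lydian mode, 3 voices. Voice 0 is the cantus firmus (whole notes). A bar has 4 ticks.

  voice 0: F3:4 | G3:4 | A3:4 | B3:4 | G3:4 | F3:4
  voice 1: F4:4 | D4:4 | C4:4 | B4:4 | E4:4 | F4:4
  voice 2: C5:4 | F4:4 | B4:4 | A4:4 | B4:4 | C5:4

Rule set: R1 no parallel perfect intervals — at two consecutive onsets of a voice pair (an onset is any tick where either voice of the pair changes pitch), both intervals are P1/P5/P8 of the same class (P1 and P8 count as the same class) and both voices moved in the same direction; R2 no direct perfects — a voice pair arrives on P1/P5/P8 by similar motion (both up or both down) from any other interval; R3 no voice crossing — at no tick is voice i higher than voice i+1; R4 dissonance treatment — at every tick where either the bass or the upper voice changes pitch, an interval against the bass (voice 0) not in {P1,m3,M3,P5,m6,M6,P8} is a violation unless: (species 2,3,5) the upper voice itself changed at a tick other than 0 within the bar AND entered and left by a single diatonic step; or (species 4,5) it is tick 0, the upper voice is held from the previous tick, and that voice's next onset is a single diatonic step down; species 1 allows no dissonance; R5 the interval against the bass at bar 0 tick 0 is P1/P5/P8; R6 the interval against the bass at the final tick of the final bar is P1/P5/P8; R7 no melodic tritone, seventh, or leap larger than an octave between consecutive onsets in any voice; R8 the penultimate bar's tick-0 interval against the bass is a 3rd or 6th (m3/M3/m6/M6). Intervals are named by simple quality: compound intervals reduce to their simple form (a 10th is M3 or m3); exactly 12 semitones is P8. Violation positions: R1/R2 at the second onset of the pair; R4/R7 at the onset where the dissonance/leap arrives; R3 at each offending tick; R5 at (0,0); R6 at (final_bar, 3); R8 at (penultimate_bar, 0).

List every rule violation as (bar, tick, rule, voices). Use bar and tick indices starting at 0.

bar 0: v0=F3 v1=F4 v2=C5 downbeat P5
bar 1: v0=G3 v1=D4 v2=F4 downbeat m7
bar 2: v0=A3 v1=C4 v2=B4 downbeat M2
bar 3: v0=B3 v1=B4 v2=A4 downbeat m7
bar 4: v0=G3 v1=E4 v2=B4 downbeat M3
bar 5: v0=F3 v1=F4 v2=C5 downbeat P5
  -> R4 @ bar 1 tick 0 v(0, 2): G3/F4 m7 untreated
  -> R4 @ bar 2 tick 0 v(0, 2): A3/B4 M2 untreated
  -> R7 @ bar 2 tick 0 v(2,): F4->B4 leap 6st
  -> R2 @ bar 3 tick 0 v(0, 1): A3/C4 m3 -> B3/B4 P8 similar
  -> R3 @ bar 3 tick 0 v(1, 2): B4 above A4
  -> R4 @ bar 3 tick 0 v(0, 2): B3/A4 m7 untreated
  -> R7 @ bar 3 tick 0 v(1,): C4->B4 leap 11st
  -> R3 @ bar 3 tick 1 v(1, 2): B4 above A4
  -> R3 @ bar 3 tick 2 v(1, 2): B4 above A4
  -> R3 @ bar 3 tick 3 v(1, 2): B4 above A4
  -> R1 @ bar 5 tick 0 v(1, 2): E4/B4 P5 -> F4/C5 P5 similar

(1, 0, R4, (0, 2))
(2, 0, R4, (0, 2))
(2, 0, R7, (2,))
(3, 0, R2, (0, 1))
(3, 0, R3, (1, 2))
(3, 0, R4, (0, 2))
(3, 0, R7, (1,))
(3, 1, R3, (1, 2))
(3, 2, R3, (1, 2))
(3, 3, R3, (1, 2))
(5, 0, R1, (1, 2))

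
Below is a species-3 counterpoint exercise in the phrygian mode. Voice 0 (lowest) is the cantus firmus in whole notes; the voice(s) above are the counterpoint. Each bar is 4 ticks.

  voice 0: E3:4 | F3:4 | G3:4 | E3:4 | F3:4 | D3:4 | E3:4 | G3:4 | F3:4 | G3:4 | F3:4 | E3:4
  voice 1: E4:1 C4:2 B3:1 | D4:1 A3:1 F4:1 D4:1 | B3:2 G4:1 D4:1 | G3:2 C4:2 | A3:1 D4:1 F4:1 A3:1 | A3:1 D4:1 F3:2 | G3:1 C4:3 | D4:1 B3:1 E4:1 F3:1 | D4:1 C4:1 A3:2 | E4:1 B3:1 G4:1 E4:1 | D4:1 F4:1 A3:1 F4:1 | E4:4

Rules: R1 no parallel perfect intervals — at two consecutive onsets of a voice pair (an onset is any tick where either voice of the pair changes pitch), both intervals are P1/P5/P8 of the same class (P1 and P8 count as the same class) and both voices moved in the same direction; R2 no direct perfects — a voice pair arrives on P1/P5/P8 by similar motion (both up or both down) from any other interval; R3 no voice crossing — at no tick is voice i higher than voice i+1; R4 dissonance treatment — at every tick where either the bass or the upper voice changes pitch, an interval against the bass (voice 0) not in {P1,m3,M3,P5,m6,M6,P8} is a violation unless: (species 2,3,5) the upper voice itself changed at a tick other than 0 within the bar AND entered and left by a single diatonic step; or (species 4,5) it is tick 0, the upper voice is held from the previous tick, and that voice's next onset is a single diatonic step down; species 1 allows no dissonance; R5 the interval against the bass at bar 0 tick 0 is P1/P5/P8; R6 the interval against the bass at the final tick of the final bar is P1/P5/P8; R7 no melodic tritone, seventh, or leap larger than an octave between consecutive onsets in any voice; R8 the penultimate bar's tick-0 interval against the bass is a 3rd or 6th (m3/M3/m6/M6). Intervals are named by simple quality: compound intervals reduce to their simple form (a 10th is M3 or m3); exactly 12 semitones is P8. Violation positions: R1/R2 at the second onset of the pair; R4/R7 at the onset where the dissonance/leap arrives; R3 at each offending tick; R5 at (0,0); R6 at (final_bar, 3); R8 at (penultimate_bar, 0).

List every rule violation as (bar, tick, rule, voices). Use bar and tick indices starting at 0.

(7, 0, R2, (0, 1))
(7, 3, R3, (0, 1))
(7, 3, R4, (0, 1))
(7, 3, R7, (1,))
(11, 0, R1, (0, 1))

bar 0: v0=E3 v1=E4 downbeat P8
bar 1: v0=F3 v1=D4 downbeat M6
bar 2: v0=G3 v1=B3 downbeat M3
bar 3: v0=E3 v1=G3 downbeat m3
bar 4: v0=F3 v1=A3 downbeat M3
bar 5: v0=D3 v1=A3 downbeat P5
bar 6: v0=E3 v1=G3 downbeat m3
bar 7: v0=G3 v1=D4 downbeat P5
bar 8: v0=F3 v1=D4 downbeat M6
bar 9: v0=G3 v1=E4 downbeat M6
bar 10: v0=F3 v1=D4 downbeat M6
bar 11: v0=E3 v1=E4 downbeat P8
  -> R2 @ bar 7 tick 0 v(0, 1): E3/C4 m6 -> G3/D4 P5 similar
  -> R3 @ bar 7 tick 3 v(0, 1): G3 above F3
  -> R4 @ bar 7 tick 3 v(0, 1): G3/F3 M2 untreated
  -> R7 @ bar 7 tick 3 v(1,): E4->F3 leap 11st
  -> R1 @ bar 11 tick 0 v(0, 1): F3/F4 P8 -> E3/E4 P8 similar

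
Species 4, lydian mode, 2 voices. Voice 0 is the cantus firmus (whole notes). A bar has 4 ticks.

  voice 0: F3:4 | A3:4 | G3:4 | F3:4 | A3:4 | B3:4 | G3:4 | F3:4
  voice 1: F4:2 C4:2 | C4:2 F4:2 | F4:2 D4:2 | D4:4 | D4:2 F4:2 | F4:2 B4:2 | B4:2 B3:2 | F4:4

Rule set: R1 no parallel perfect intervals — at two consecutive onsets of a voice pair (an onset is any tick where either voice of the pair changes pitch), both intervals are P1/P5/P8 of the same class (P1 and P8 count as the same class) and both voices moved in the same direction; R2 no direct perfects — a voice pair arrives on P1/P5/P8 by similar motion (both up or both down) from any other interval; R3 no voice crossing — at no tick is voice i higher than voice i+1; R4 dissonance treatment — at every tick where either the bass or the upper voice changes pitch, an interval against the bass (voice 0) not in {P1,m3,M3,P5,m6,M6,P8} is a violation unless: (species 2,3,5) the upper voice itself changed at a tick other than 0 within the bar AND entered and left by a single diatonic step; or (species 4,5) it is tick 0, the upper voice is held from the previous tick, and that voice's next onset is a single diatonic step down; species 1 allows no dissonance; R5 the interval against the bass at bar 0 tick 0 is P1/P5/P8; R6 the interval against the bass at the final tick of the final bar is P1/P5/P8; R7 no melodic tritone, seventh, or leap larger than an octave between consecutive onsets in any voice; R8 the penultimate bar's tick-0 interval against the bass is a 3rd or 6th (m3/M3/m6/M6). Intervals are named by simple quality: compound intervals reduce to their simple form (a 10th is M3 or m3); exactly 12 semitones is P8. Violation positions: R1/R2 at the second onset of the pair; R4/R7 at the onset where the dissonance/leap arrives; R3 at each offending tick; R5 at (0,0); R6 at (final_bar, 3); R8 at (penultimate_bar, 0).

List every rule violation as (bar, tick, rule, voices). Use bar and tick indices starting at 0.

bar 0: v0=F3 v1=F4 downbeat P8
bar 1: v0=A3 v1=C4 downbeat m3
bar 2: v0=G3 v1=F4 downbeat m7
bar 3: v0=F3 v1=D4 downbeat M6
bar 4: v0=A3 v1=D4 downbeat P4
bar 5: v0=B3 v1=F4 downbeat TT
bar 6: v0=G3 v1=B4 downbeat M3
bar 7: v0=F3 v1=F4 downbeat P8
  -> R4 @ bar 2 tick 0 v(0, 1): G3/F4 m7 untreated
  -> R4 @ bar 4 tick 0 v(0, 1): A3/D4 P4 untreated
  -> R4 @ bar 5 tick 0 v(0, 1): B3/F4 TT untreated
  -> R7 @ bar 5 tick 2 v(1,): F4->B4 leap 6st
  -> R7 @ bar 7 tick 0 v(1,): B3->F4 leap 6st

(2, 0, R4, (0, 1))
(4, 0, R4, (0, 1))
(5, 0, R4, (0, 1))
(5, 2, R7, (1,))
(7, 0, R7, (1,))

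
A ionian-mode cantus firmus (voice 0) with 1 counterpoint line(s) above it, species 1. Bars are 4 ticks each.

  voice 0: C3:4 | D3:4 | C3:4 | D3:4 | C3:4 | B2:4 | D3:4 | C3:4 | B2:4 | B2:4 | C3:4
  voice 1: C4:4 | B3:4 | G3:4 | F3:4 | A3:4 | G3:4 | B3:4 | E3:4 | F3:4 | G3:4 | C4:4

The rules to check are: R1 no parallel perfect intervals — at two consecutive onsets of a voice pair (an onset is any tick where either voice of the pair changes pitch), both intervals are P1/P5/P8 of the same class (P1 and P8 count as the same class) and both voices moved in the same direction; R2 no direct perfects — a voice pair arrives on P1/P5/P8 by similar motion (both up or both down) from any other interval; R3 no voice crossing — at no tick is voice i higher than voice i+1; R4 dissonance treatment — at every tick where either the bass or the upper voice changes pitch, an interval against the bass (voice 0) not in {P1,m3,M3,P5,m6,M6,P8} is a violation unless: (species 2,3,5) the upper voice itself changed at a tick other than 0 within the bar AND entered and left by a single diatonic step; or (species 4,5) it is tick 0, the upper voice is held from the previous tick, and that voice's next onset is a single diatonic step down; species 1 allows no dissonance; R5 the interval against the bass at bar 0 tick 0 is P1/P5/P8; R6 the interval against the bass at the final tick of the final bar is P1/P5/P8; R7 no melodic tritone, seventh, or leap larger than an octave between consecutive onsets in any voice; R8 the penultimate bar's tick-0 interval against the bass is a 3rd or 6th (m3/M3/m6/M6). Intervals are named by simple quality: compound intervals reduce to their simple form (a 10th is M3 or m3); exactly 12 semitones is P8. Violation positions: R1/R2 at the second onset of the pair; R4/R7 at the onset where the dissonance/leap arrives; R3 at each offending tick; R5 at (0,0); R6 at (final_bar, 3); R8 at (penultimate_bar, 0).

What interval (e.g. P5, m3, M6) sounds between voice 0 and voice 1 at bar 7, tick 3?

M3

voice 0=C3 voice 1=E3 -> M3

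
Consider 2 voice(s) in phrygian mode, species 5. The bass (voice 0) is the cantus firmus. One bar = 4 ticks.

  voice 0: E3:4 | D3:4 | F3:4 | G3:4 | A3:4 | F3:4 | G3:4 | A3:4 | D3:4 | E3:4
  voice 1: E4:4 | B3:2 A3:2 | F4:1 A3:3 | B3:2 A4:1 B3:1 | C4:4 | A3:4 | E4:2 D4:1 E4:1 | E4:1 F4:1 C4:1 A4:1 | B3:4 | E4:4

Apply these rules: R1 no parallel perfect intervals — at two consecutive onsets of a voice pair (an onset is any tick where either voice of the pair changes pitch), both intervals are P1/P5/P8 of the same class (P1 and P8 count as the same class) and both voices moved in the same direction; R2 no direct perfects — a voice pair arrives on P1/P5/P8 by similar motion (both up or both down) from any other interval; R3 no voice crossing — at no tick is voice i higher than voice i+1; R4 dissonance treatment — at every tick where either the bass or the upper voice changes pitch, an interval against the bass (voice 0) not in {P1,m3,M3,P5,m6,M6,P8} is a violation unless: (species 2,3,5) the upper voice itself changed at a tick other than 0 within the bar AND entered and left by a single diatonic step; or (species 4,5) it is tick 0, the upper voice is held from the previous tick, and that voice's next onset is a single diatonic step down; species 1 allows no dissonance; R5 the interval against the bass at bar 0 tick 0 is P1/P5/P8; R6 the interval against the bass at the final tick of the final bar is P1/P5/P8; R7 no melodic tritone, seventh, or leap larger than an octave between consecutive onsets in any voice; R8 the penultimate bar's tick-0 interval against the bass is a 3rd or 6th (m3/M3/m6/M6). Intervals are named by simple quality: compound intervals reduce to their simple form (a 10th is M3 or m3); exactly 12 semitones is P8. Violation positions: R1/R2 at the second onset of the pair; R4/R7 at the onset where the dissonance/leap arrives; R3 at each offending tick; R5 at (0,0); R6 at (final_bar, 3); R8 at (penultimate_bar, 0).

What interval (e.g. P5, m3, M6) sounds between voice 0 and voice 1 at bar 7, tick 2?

m3

voice 0=A3 voice 1=C4 -> m3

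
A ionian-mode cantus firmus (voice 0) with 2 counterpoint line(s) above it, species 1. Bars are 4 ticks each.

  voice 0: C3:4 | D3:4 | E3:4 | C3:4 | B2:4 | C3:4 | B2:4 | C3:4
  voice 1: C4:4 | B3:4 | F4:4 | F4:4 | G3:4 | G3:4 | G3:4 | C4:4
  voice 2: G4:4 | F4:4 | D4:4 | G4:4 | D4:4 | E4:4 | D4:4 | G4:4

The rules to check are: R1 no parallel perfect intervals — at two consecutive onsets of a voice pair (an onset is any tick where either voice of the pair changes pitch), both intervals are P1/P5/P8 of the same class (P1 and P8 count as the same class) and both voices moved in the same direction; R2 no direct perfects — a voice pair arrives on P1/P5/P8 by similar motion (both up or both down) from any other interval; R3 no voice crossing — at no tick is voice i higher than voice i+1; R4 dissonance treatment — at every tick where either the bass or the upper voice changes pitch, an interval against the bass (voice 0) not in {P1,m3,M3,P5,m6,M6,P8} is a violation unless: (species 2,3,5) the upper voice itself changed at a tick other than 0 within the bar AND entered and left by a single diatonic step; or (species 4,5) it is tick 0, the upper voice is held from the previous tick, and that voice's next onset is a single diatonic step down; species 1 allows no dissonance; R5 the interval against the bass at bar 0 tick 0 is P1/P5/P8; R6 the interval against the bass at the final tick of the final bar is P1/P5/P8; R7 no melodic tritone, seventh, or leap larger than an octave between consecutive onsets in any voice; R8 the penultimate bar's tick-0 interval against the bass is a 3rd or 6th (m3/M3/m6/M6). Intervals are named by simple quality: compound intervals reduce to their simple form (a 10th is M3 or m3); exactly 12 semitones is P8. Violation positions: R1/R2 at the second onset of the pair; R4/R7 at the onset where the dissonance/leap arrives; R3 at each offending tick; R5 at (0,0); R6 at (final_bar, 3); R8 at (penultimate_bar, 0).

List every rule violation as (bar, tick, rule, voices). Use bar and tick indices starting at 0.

(2, 0, R3, (1, 2))
(2, 0, R4, (0, 1))
(2, 0, R4, (0, 2))
(2, 0, R7, (1,))
(2, 1, R3, (1, 2))
(2, 2, R3, (1, 2))
(2, 3, R3, (1, 2))
(3, 0, R4, (0, 1))
(4, 0, R2, (1, 2))
(4, 0, R7, (1,))
(7, 0, R1, (1, 2))
(7, 0, R2, (0, 1))
(7, 0, R2, (0, 2))

bar 0: v0=C3 v1=C4 v2=G4 downbeat P5
bar 1: v0=D3 v1=B3 v2=F4 downbeat m3
bar 2: v0=E3 v1=F4 v2=D4 downbeat m7
bar 3: v0=C3 v1=F4 v2=G4 downbeat P5
bar 4: v0=B2 v1=G3 v2=D4 downbeat m3
bar 5: v0=C3 v1=G3 v2=E4 downbeat M3
bar 6: v0=B2 v1=G3 v2=D4 downbeat m3
bar 7: v0=C3 v1=C4 v2=G4 downbeat P5
  -> R3 @ bar 2 tick 0 v(1, 2): F4 above D4
  -> R4 @ bar 2 tick 0 v(0, 1): E3/F4 m2 untreated
  -> R4 @ bar 2 tick 0 v(0, 2): E3/D4 m7 untreated
  -> R7 @ bar 2 tick 0 v(1,): B3->F4 leap 6st
  -> R3 @ bar 2 tick 1 v(1, 2): F4 above D4
  -> R3 @ bar 2 tick 2 v(1, 2): F4 above D4
  -> R3 @ bar 2 tick 3 v(1, 2): F4 above D4
  -> R4 @ bar 3 tick 0 v(0, 1): C3/F4 P4 untreated
  -> R2 @ bar 4 tick 0 v(1, 2): F4/G4 M2 -> G3/D4 P5 similar
  -> R7 @ bar 4 tick 0 v(1,): F4->G3 leap 10st
  -> R1 @ bar 7 tick 0 v(1, 2): G3/D4 P5 -> C4/G4 P5 similar
  -> R2 @ bar 7 tick 0 v(0, 1): B2/G3 m6 -> C3/C4 P8 similar
  -> R2 @ bar 7 tick 0 v(0, 2): B2/D4 m3 -> C3/G4 P5 similar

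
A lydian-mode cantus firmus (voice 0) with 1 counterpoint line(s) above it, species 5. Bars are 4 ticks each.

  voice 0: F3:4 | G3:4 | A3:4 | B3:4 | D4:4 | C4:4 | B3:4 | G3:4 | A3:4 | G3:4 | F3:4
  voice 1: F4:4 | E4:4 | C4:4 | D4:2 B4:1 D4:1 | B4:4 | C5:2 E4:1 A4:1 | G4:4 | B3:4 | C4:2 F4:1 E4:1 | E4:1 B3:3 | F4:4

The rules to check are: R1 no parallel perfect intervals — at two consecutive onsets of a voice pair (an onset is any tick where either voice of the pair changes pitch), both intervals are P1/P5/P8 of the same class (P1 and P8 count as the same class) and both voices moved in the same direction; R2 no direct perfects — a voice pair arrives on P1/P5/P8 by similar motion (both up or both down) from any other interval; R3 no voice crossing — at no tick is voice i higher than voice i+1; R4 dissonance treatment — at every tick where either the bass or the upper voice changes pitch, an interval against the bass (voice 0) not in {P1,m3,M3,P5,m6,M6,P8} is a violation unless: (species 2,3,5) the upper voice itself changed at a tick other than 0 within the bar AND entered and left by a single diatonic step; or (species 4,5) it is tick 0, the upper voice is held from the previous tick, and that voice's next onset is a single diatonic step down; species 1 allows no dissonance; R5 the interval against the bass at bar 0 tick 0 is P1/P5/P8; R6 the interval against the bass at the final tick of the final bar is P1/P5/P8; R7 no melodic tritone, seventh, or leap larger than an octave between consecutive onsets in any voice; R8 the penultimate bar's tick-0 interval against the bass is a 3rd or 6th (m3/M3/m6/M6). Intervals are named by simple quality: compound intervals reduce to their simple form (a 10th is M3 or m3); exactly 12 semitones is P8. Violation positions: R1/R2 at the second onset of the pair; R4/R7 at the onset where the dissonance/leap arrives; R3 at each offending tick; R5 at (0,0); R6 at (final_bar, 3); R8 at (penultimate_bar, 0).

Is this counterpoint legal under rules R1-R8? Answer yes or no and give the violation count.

bar 0: v0=F3 v1=F4 (P8)
bar 1: v0=G3 v1=E4 (M6)
bar 2: v0=A3 v1=C4 (m3)
bar 3: v0=B3 v1=D4 (m3)
bar 4: v0=D4 v1=B4 (M6)
bar 5: v0=C4 v1=C5 (P8)
bar 6: v0=B3 v1=G4 (m6)
bar 7: v0=G3 v1=B3 (M3)
bar 8: v0=A3 v1=C4 (m3)
bar 9: v0=G3 v1=E4 (M6)
bar 10: v0=F3 v1=F4 (P8)
  R7 @ bar10.0: B3->F4 leap 6st

No (1 violations)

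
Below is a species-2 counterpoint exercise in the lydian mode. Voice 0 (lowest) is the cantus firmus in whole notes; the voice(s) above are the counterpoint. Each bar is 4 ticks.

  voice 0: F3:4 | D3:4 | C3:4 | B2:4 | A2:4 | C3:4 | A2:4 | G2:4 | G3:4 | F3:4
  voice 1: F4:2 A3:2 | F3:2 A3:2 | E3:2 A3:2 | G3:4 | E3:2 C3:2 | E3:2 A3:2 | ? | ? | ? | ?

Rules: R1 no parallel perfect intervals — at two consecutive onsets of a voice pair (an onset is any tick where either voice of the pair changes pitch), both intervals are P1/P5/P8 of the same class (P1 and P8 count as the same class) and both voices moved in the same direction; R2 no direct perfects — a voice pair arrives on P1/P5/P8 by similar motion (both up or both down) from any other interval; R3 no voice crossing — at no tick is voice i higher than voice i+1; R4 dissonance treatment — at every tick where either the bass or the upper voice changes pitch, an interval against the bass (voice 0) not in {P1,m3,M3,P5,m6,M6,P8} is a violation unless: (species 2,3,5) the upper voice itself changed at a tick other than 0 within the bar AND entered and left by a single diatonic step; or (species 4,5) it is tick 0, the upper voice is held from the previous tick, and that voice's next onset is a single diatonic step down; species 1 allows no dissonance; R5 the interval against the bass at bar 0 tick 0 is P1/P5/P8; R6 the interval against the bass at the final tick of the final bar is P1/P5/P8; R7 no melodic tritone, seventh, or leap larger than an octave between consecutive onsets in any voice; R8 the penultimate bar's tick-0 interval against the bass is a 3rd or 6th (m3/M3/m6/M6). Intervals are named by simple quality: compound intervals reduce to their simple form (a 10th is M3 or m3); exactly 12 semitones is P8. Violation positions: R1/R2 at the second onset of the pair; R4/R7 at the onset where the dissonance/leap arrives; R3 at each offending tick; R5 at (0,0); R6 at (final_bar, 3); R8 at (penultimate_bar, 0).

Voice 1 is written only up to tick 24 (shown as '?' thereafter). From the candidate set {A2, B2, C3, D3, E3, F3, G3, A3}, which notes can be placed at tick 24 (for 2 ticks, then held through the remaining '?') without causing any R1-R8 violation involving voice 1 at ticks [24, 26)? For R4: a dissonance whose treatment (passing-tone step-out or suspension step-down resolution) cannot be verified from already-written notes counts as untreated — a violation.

A2: violates R2
B2: violates R4,R7
C3: legal
D3: violates R4
E3: violates R2
F3: legal
G3: violates R4
A3: legal

{A3, C3, F3}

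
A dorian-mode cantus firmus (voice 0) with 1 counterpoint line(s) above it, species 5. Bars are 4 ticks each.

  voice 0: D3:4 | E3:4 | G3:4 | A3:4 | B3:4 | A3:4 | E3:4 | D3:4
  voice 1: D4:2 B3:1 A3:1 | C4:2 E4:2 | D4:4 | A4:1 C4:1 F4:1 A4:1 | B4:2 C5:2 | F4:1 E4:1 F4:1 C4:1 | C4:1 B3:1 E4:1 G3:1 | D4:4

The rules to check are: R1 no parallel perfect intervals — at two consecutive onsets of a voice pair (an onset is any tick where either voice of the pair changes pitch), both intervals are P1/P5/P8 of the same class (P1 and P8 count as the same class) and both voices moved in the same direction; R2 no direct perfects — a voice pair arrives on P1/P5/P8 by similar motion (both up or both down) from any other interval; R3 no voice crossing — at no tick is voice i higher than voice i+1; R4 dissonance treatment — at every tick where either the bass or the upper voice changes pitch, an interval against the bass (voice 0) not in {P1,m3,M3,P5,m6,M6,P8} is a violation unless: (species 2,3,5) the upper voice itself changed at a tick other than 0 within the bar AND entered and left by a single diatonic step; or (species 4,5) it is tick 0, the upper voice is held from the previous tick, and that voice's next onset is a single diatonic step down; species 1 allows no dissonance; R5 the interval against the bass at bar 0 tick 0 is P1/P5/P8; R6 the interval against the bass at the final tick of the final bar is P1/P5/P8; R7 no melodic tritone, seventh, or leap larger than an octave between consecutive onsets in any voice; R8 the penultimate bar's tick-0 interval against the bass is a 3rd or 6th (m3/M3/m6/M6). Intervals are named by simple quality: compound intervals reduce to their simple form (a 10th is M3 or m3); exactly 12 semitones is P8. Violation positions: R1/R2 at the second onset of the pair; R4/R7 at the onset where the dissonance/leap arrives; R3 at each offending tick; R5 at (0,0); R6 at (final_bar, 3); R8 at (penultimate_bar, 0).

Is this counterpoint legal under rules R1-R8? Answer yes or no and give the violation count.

bar 0: v0=D3 v1=D4 (P8)
bar 1: v0=E3 v1=C4 (m6)
bar 2: v0=G3 v1=D4 (P5)
bar 3: v0=A3 v1=A4 (P8)
bar 4: v0=B3 v1=B4 (P8)
bar 5: v0=A3 v1=F4 (m6)
bar 6: v0=E3 v1=C4 (m6)
bar 7: v0=D3 v1=D4 (P8)
  R2 @ bar3.0: G3/D4 P5 -> A3/A4 P8 similar
  R1 @ bar4.0: A3/A4 P8 -> B3/B4 P8 similar
  R4 @ bar4.2: B3/C5 m2 untreated

No (3 violations)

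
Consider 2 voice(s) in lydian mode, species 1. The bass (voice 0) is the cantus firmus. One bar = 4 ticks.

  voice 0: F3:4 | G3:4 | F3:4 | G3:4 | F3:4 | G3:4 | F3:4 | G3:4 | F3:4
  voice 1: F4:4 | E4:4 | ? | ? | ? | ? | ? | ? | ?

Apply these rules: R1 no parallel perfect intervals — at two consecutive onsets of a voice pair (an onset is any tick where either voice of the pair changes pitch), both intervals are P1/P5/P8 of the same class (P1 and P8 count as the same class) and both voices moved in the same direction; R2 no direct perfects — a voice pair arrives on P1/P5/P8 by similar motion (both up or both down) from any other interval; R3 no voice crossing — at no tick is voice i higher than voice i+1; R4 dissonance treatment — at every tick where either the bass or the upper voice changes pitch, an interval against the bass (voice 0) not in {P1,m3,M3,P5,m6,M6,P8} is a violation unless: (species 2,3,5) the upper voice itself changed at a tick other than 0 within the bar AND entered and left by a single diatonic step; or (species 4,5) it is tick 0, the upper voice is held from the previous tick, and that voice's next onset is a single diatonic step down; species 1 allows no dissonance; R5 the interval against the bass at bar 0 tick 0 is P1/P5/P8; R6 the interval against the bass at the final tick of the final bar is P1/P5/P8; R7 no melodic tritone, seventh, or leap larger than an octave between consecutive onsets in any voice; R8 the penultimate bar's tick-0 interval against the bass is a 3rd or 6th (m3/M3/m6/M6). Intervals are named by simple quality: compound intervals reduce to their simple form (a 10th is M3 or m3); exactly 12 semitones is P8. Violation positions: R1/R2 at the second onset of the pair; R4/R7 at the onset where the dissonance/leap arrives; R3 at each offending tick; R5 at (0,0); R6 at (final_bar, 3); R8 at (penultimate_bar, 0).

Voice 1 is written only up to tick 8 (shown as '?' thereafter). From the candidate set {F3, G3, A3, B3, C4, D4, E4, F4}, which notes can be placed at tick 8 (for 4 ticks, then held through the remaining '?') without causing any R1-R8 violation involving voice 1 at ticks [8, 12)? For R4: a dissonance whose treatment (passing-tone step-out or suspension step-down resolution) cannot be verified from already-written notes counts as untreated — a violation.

{A3, D4, F4}

F3: violates R2,R7
G3: violates R4
A3: legal
B3: violates R4
C4: violates R2
D4: legal
E4: violates R4
F4: legal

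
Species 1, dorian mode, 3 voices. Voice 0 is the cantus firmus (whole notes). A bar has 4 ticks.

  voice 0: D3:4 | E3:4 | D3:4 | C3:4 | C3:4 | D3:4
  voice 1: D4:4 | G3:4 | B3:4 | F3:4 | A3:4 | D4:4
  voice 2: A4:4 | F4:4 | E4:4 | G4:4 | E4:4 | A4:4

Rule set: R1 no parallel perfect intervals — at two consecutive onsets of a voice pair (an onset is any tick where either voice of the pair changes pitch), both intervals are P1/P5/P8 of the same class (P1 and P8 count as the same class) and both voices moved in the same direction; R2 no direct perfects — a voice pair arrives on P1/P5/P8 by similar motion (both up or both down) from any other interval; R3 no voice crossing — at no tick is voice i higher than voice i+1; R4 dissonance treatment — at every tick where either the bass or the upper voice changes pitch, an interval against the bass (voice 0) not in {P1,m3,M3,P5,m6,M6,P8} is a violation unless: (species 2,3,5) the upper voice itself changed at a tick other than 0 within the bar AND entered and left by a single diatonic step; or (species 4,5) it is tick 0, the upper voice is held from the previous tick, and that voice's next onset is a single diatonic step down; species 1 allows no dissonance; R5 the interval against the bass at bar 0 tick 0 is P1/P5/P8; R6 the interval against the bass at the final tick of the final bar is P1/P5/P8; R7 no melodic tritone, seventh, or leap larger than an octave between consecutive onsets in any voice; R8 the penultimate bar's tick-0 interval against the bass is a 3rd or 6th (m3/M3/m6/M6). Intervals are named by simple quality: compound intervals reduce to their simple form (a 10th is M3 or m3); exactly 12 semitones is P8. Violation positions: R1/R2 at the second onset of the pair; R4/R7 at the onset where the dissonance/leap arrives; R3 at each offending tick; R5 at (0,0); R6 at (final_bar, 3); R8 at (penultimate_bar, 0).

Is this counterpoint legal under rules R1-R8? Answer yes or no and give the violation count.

No (7 violations)

bar 0: v0=D3 v1=D4 v2=A4 (P5)
bar 1: v0=E3 v1=G3 v2=F4 (m2)
bar 2: v0=D3 v1=B3 v2=E4 (M2)
bar 3: v0=C3 v1=F3 v2=G4 (P5)
bar 4: v0=C3 v1=A3 v2=E4 (M3)
bar 5: v0=D3 v1=D4 v2=A4 (P5)
  R4 @ bar1.0: E3/F4 m2 untreated
  R4 @ bar2.0: D3/E4 M2 untreated
  R4 @ bar3.0: C3/F3 P4 untreated
  R7 @ bar3.0: B3->F3 leap 6st
  R1 @ bar5.0: A3/E4 P5 -> D4/A4 P5 similar
  R2 @ bar5.0: C3/A3 M6 -> D3/D4 P8 similar
  R2 @ bar5.0: C3/E4 M3 -> D3/A4 P5 similar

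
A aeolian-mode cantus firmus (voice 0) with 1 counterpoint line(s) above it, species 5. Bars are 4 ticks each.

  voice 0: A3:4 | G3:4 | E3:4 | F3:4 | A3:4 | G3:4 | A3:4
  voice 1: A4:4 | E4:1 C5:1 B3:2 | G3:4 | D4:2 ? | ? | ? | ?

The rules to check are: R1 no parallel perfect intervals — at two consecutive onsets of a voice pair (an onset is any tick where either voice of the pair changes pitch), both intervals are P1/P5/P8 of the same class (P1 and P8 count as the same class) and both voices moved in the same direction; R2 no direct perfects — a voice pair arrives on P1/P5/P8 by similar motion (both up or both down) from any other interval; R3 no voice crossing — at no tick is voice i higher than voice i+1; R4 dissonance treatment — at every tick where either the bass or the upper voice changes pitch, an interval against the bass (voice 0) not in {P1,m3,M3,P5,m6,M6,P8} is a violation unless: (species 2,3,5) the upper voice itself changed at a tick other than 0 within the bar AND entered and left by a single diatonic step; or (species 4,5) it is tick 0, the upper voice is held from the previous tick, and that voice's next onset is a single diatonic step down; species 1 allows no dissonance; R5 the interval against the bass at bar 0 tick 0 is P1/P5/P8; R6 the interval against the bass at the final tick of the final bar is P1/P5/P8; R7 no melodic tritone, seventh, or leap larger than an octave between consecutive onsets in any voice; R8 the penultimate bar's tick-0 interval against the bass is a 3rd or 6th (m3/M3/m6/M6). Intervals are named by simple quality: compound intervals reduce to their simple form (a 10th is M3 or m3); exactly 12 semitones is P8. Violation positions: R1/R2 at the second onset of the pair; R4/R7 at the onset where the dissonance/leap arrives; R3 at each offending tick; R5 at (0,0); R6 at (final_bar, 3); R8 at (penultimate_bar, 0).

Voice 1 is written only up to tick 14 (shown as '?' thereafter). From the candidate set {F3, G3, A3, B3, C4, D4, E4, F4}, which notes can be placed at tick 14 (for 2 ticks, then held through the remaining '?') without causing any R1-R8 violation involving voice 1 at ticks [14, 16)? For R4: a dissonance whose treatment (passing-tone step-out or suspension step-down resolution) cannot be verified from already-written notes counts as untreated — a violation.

F3: legal
G3: violates R4
A3: legal
B3: violates R4
C4: legal
D4: legal
E4: violates R4
F4: legal

{A3, C4, D4, F3, F4}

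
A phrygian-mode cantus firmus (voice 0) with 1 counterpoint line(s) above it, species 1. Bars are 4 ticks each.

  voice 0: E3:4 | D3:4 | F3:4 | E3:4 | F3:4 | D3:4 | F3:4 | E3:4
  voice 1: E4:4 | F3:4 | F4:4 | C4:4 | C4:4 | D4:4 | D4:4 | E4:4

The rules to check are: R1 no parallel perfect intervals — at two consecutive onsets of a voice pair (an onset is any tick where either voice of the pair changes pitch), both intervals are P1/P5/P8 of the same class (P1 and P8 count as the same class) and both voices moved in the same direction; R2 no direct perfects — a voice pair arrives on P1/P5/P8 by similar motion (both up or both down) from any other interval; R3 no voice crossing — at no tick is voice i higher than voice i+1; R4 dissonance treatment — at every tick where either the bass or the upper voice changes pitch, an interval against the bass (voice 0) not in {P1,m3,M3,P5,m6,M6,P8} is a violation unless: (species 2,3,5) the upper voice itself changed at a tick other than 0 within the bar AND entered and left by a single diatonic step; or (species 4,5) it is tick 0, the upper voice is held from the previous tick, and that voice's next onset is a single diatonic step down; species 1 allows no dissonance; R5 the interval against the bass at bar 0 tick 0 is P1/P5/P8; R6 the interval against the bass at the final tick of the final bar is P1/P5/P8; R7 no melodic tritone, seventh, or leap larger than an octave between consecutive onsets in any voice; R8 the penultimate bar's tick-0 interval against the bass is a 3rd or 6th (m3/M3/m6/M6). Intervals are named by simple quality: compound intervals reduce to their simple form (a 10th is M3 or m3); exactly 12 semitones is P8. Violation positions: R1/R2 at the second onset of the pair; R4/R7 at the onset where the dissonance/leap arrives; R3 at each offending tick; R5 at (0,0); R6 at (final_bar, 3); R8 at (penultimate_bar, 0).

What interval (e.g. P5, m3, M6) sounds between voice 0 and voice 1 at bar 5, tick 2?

voice 0=D3 voice 1=D4 -> P8

P8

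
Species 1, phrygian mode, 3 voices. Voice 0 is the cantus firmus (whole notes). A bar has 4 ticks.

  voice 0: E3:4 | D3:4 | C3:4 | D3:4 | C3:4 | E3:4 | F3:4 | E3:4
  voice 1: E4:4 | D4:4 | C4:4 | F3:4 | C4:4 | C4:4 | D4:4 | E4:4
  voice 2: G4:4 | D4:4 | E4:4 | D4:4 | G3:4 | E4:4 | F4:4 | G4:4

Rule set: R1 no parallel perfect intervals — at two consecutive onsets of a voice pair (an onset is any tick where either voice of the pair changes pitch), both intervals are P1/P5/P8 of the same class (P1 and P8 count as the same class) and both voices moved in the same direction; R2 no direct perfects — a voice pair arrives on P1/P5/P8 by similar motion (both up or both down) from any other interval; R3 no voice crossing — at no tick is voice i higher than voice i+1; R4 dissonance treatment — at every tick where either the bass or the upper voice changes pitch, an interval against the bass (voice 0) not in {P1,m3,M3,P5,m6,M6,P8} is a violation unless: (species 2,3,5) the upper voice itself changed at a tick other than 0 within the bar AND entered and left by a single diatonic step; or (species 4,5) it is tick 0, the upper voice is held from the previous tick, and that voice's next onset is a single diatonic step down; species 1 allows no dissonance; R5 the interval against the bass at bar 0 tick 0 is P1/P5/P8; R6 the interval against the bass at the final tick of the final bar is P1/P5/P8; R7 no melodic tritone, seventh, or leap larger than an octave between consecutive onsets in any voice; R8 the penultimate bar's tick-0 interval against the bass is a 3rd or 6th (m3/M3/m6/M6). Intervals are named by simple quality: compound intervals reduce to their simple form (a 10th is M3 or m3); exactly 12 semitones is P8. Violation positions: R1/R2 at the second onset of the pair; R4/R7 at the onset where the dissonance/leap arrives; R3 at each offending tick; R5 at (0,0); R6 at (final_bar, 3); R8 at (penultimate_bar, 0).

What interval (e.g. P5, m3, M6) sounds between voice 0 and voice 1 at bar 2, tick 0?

P8

voice 0=C3 voice 1=C4 -> P8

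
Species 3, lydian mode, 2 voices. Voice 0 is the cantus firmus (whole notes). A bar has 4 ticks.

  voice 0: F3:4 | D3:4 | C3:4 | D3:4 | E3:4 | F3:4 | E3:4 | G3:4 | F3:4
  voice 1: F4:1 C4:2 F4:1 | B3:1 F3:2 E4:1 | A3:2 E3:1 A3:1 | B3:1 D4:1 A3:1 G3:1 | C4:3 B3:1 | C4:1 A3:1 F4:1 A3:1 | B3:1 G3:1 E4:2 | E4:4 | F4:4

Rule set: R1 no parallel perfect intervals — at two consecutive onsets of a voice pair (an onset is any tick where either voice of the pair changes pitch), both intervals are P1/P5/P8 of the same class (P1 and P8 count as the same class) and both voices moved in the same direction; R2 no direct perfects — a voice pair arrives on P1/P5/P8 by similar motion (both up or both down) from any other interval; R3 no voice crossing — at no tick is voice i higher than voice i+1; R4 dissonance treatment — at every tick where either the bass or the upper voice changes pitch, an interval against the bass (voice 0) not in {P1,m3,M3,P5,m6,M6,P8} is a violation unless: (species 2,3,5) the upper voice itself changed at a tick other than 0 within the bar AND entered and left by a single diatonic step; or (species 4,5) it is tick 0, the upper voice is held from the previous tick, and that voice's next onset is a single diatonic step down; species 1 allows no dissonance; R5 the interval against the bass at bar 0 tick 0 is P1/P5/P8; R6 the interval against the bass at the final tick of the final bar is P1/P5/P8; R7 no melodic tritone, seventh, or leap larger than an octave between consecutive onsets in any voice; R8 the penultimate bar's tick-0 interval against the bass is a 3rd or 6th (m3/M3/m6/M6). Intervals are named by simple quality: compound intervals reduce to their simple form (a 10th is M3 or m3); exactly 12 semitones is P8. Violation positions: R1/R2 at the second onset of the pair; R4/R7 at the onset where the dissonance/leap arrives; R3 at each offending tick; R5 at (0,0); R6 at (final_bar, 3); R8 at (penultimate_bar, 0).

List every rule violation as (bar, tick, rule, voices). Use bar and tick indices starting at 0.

(1, 0, R7, (1,))
(1, 1, R7, (1,))
(1, 3, R4, (0, 1))
(1, 3, R7, (1,))
(3, 3, R4, (0, 1))
(5, 0, R1, (0, 1))

bar 0: v0=F3 v1=F4 downbeat P8
bar 1: v0=D3 v1=B3 downbeat M6
bar 2: v0=C3 v1=A3 downbeat M6
bar 3: v0=D3 v1=B3 downbeat M6
bar 4: v0=E3 v1=C4 downbeat m6
bar 5: v0=F3 v1=C4 downbeat P5
bar 6: v0=E3 v1=B3 downbeat P5
bar 7: v0=G3 v1=E4 downbeat M6
bar 8: v0=F3 v1=F4 downbeat P8
  -> R7 @ bar 1 tick 0 v(1,): F4->B3 leap 6st
  -> R7 @ bar 1 tick 1 v(1,): B3->F3 leap 6st
  -> R4 @ bar 1 tick 3 v(0, 1): D3/E4 M2 untreated
  -> R7 @ bar 1 tick 3 v(1,): F3->E4 leap 11st
  -> R4 @ bar 3 tick 3 v(0, 1): D3/G3 P4 untreated
  -> R1 @ bar 5 tick 0 v(0, 1): E3/B3 P5 -> F3/C4 P5 similar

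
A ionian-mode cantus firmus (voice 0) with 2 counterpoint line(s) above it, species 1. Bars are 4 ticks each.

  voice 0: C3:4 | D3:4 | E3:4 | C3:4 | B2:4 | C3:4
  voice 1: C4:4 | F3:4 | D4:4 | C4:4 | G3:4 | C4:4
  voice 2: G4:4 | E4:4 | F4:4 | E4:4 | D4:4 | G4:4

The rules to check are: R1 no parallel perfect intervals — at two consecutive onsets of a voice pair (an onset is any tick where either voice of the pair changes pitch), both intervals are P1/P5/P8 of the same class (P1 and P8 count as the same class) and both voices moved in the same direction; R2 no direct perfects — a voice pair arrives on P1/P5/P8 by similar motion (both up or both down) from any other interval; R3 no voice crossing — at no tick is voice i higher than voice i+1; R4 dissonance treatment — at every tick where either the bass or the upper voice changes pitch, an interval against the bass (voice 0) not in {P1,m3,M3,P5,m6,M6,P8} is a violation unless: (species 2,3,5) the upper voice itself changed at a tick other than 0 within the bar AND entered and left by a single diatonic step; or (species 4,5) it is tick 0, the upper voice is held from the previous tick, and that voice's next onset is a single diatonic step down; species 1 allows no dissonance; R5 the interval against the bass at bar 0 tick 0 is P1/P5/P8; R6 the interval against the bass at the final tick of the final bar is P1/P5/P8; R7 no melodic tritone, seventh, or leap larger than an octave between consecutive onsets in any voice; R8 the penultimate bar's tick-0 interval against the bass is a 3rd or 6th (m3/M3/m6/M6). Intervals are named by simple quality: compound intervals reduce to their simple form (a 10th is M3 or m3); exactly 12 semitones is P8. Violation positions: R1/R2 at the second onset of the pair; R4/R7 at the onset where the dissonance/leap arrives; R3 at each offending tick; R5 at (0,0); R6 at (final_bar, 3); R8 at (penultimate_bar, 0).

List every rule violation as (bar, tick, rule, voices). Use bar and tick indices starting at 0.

(1, 0, R4, (0, 2))
(2, 0, R4, (0, 1))
(2, 0, R4, (0, 2))
(3, 0, R2, (0, 1))
(4, 0, R2, (1, 2))
(5, 0, R1, (1, 2))
(5, 0, R2, (0, 1))
(5, 0, R2, (0, 2))

bar 0: v0=C3 v1=C4 v2=G4 downbeat P5
bar 1: v0=D3 v1=F3 v2=E4 downbeat M2
bar 2: v0=E3 v1=D4 v2=F4 downbeat m2
bar 3: v0=C3 v1=C4 v2=E4 downbeat M3
bar 4: v0=B2 v1=G3 v2=D4 downbeat m3
bar 5: v0=C3 v1=C4 v2=G4 downbeat P5
  -> R4 @ bar 1 tick 0 v(0, 2): D3/E4 M2 untreated
  -> R4 @ bar 2 tick 0 v(0, 1): E3/D4 m7 untreated
  -> R4 @ bar 2 tick 0 v(0, 2): E3/F4 m2 untreated
  -> R2 @ bar 3 tick 0 v(0, 1): E3/D4 m7 -> C3/C4 P8 similar
  -> R2 @ bar 4 tick 0 v(1, 2): C4/E4 M3 -> G3/D4 P5 similar
  -> R1 @ bar 5 tick 0 v(1, 2): G3/D4 P5 -> C4/G4 P5 similar
  -> R2 @ bar 5 tick 0 v(0, 1): B2/G3 m6 -> C3/C4 P8 similar
  -> R2 @ bar 5 tick 0 v(0, 2): B2/D4 m3 -> C3/G4 P5 similar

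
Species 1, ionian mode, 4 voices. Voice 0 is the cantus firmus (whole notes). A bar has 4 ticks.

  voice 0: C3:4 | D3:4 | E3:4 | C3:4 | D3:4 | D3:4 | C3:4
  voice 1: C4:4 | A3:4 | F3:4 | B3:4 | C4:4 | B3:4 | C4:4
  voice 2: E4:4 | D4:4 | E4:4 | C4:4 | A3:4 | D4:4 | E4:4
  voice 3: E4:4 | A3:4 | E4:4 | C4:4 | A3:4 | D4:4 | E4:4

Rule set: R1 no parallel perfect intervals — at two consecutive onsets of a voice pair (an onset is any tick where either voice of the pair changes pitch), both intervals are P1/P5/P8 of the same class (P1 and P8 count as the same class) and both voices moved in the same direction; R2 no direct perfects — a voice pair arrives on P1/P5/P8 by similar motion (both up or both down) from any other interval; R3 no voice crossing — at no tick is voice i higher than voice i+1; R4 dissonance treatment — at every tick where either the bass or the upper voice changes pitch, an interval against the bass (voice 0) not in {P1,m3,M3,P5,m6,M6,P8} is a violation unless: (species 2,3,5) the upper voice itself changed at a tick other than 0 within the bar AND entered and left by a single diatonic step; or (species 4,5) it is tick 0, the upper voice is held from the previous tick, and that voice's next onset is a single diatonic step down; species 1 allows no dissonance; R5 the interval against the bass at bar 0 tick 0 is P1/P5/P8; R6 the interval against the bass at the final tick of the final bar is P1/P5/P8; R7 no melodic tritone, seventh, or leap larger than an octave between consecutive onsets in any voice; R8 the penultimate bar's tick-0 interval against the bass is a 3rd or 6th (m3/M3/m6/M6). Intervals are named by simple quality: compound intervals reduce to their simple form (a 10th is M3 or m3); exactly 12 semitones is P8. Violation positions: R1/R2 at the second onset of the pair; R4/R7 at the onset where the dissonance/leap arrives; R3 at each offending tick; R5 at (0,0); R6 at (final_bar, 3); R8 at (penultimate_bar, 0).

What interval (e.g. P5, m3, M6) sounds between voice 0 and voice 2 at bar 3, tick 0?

voice 0=C3 voice 2=C4 -> P8

P8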